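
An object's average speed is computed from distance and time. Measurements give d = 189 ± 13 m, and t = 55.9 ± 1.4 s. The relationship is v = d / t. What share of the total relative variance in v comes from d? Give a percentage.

(δv/v)² = (1·δd/d)² + (-1·δt/t)²
  d term: (1×0.0688)² = 0.00473
  t term: (-1×0.0250)² = 0.000627
Total = 0.00536. Share from d = 0.00473/0.00536 = 0.883.

88.3%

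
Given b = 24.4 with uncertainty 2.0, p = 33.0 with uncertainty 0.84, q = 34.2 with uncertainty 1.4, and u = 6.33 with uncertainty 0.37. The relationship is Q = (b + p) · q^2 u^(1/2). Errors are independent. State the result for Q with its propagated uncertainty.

(1.69 ± 0.160) × 10^5

Let w = b + p = 57.4. δw = √(δb² + δp²) = √(4.00 + 0.706) = 2.17, so δw/w = 0.0378.
Q is then a monomial in w, q, u:
δQ/Q = √((δw/w)² + (2·δq/q)² + (½·δu/u)²) = √(0.00143 + 0.00670 + 0.000854) = 0.0948
Q = 1.69e+05, so δQ = 0.0948 × 1.69e+05 = 16000.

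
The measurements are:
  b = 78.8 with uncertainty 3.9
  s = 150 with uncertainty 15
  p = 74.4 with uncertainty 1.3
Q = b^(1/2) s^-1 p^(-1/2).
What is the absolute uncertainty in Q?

Relative error in a monomial: (δQ/Q)² = Σ (nᵢ · δxᵢ/xᵢ)².
  (½·δb/b)² = (0.5×0.0495)² = 0.000612;  (-1·δs/s)² = (-1×0.100)² = 0.0100;  (−½·δp/p)² = (-0.5×0.0175)² = 7.63e-05
δQ/Q = √(0.0107) = 0.103
Q = 0.00686, so δQ = 0.103 × 0.00686 = 0.000709.

0.000709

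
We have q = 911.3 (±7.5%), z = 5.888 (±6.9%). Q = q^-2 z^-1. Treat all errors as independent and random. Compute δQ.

Each factor contributes (exponent × relative error)² to (δQ/Q)²:
  (-2·δq/q)² = (-2×0.0750)² = 0.0225;  (-1·δz/z)² = (-1×0.0690)² = 0.00476
δQ/Q = √(0.0273) = 0.165
Q = 2.045e-07, so δQ = 0.165 × 2.045e-07 = 3.38e-08.

3.38e-08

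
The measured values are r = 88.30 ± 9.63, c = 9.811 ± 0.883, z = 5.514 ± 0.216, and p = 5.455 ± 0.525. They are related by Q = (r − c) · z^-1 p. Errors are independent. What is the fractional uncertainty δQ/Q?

Let u = r − c = 78.49. δu = √(δr² + δc²) = √(92.7 + 0.780) = 9.67, so δu/u = 0.123.
Q is then a monomial in u, z, p:
δQ/Q = √((δu/u)² + (-1·δz/z)² + (1·δp/p)²) = √(0.0152 + 0.00153 + 0.00926) = 0.161

0.161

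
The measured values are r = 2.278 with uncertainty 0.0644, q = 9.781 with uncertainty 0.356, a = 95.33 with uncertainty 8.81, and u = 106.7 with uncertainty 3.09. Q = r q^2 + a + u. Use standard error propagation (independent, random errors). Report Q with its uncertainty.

420.0 ± 19.4

Let p = r·q^2 = 217.9. δp/p = √((1·δr/r)² + (2·δq/q)²) = √(0.000799 + 0.00530) = 0.0781, so δp = 17.0.
Q = p + a + u: δQ = √(δp² + δa² + δu²) = √(290 + 77.6 + 9.55) = 19.4
Q = 420.0.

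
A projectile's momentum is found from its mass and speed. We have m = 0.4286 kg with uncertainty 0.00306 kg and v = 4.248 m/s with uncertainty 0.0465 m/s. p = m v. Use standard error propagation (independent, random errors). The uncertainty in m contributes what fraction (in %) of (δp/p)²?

29.8%

(δp/p)² = (1·δm/m)² + (1·δv/v)²
  m term: (1×0.00714)² = 5.1e-05
  v term: (1×0.0109)² = 0.000120
Total = 0.000171. Share from m = 5.1e-05/0.000171 = 0.298.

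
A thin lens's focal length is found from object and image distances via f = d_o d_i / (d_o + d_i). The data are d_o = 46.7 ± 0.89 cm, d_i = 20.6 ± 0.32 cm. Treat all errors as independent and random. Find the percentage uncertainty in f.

1.23%

∂f/∂d_o = (d_i/(d_o+d_i))² = 0.0937;  ∂f/∂d_i = (d_o/(d_o+d_i))² = 0.482
δf = √((∂f/∂d_o · δd_o)² + (∂f/∂d_i · δd_i)²) = √(0.00695 + 0.0237) = 0.175 cm
f = 14.3 cm, so δf/f = 0.175/14.3 = 0.0123.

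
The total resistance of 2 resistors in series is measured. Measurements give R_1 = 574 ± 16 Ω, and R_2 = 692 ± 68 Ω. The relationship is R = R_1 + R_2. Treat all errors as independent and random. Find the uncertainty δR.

Sums and differences: (δR)² = Σ (cᵢ δxᵢ)².
  (δR_1)² = 256;  (δR_2)² = 4620
δR = √(4880) = 69.9 Ω

69.9 Ω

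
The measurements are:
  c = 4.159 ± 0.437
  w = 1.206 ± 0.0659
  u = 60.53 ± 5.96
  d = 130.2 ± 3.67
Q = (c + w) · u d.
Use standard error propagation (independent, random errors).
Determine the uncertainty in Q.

Let h = c + w = 5.365. δh = √(δc² + δw²) = √(0.191 + 0.00434) = 0.442, so δh/h = 0.0824.
Q is then a monomial in h, u, d:
δQ/Q = √((δh/h)² + (1·δu/u)² + (1·δd/d)²) = √(0.00679 + 0.00970 + 0.000795) = 0.131
Q = 42280, so δQ = 0.131 × 42280 = 5560.

5560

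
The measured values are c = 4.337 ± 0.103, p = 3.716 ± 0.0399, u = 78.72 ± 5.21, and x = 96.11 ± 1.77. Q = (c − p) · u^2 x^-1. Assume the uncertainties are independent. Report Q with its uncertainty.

Let w = c − p = 0.6210. δw = √(δc² + δp²) = √(0.0106 + 0.00159) = 0.110, so δw/w = 0.178.
Q is then a monomial in w, u, x:
δQ/Q = √((δw/w)² + (2·δu/u)² + (-1·δx/x)²) = √(0.0316 + 0.0175 + 0.000339) = 0.222
Q = 40.04, so δQ = 0.222 × 40.04 = 8.91.

40.04 ± 8.91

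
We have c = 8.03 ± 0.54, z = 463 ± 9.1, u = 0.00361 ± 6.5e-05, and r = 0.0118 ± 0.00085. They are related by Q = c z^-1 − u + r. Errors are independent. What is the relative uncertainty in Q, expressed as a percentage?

5.81%

Let p = c·z^-1 = 0.0173. δp/p = √((1·δc/c)² + (-1·δz/z)²) = √(0.00452 + 0.000386) = 0.0701, so δp = 0.00122.
Q = p − u + r: δQ = √(δp² + δu² + δr²) = √(1.48e-06 + 4.22e-09 + 7.22e-07) = 0.00148
Q = 0.0255, so δQ/Q = 0.00148/0.0255 = 0.0581.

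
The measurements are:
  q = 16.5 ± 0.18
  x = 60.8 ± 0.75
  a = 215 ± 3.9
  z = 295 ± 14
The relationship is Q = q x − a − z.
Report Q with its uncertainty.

493 ± 22.0

Let p = q·x = 1000. δp/p = √((1·δq/q)² + (1·δx/x)²) = √(0.000119 + 0.000152) = 0.0165, so δp = 16.5.
Q = p − a − z: δQ = √(δp² + δa² + δz²) = √(273 + 15.2 + 196) = 22.0
Q = 493.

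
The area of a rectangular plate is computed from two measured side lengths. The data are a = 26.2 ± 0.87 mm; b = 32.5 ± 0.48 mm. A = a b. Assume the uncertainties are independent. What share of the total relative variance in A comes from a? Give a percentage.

83.5%

(δA/A)² = (1·δa/a)² + (1·δb/b)²
  a term: (1×0.0332)² = 0.00110
  b term: (1×0.0148)² = 0.000218
Total = 0.00132. Share from a = 0.00110/0.00132 = 0.835.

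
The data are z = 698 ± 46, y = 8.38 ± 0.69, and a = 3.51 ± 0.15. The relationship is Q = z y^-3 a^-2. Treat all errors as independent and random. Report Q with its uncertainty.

0.0963 ± 0.0260

For a monomial Q ∝ z, y^-3, a^-2, fractional errors add in quadrature:
  (1·δz/z)² = (1×0.0659)² = 0.00434;  (-3·δy/y)² = (-3×0.0823)² = 0.0610;  (-2·δa/a)² = (-2×0.0427)² = 0.00731
δQ/Q = √(0.0727) = 0.270
Q = 0.0963, so δQ = 0.270 × 0.0963 = 0.0260.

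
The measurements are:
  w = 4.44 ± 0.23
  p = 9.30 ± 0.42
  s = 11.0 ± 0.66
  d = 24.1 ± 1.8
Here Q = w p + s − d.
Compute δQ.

Let h = w·p = 41.3. δh/h = √((1·δw/w)² + (1·δp/p)²) = √(0.00268 + 0.00204) = 0.0687, so δh = 2.84.
Q = h + s − d: δQ = √(δh² + δs² + δd²) = √(8.05 + 0.436 + 3.24) = 3.42

3.42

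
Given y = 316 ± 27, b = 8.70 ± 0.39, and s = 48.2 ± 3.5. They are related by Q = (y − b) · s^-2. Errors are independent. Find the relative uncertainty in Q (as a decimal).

0.170

Let u = y − b = 307. δu = √(δy² + δb²) = √(729 + 0.152) = 27.0, so δu/u = 0.0879.
Q is then a monomial in u, s:
δQ/Q = √((δu/u)² + (-2·δs/s)²) = √(0.00772 + 0.0211) = 0.170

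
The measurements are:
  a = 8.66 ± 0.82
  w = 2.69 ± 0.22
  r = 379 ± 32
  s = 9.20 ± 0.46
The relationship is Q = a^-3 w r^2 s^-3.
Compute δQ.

Products/powers → add relative errors in quadrature, weighted by exponent:
  (-3·δa/a)² = (-3×0.0947)² = 0.0807;  (1·δw/w)² = (1×0.0818)² = 0.00669;  (2·δr/r)² = (2×0.0844)² = 0.0285;  (-3·δs/s)² = (-3×0.0500)² = 0.0225
δQ/Q = √(0.138) = 0.372
Q = 0.764, so δQ = 0.372 × 0.764 = 0.284.

0.284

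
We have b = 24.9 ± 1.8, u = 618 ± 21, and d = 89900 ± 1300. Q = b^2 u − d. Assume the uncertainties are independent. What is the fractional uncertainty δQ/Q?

0.194

Let p = b^2·u = 3.83e+05. δp/p = √((2·δb/b)² + (1·δu/u)²) = √(0.0209 + 0.00115) = 0.149, so δp = 56900.
Q = p − d: δQ = √(δp² + δd²) = √(3.24e+09 + 1.69e+06) = 56900
Q = 2.93e+05, so δQ/Q = 56900/2.93e+05 = 0.194.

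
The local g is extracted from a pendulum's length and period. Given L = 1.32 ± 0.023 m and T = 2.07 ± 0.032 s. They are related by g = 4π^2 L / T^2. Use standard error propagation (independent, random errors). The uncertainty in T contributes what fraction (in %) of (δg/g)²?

(δg/g)² = (1·δL/L)² + (-2·δT/T)²
  L term: (1×0.0174)² = 0.000304
  T term: (-2×0.0155)² = 0.000956
Total = 0.00126. Share from T = 0.000956/0.00126 = 0.759.

75.9%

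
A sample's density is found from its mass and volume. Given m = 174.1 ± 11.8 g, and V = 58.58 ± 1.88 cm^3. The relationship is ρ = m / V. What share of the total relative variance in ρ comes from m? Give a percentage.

81.7%

(δρ/ρ)² = (1·δm/m)² + (-1·δV/V)²
  m term: (1×0.0678)² = 0.00459
  V term: (-1×0.0321)² = 0.00103
Total = 0.00562. Share from m = 0.00459/0.00562 = 0.817.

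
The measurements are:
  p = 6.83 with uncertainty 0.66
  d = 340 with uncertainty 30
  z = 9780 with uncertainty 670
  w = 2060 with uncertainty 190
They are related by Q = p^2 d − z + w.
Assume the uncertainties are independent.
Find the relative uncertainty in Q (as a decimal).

0.423

Let h = p^2·d = 15900. δh/h = √((2·δp/p)² + (1·δd/d)²) = √(0.0374 + 0.00779) = 0.212, so δh = 3370.
Q = h − z + w: δQ = √(δh² + δz² + δw²) = √(1.14e+07 + 4.49e+05 + 36100) = 3440
Q = 8140, so δQ/Q = 3440/8140 = 0.423.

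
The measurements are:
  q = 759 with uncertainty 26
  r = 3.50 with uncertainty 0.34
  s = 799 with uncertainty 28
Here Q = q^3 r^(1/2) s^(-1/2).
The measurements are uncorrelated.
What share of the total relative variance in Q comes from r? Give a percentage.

17.8%

(δQ/Q)² = (3·δq/q)² + (½·δr/r)² + (−½·δs/s)²
  q term: (3×0.0343)² = 0.0106
  r term: (0.5×0.0971)² = 0.00236
  s term: (-0.5×0.0350)² = 0.000307
Total = 0.0132. Share from r = 0.00236/0.0132 = 0.178.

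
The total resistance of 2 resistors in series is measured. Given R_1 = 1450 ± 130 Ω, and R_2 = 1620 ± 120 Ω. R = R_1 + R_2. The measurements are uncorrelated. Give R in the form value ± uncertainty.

3070 ± 177 Ω

Absolute uncertainties add in quadrature for a linear combination:
  (δR_1)² = 16900;  (δR_2)² = 14400
δR = √(31300) = 177 Ω
R = 3070 Ω.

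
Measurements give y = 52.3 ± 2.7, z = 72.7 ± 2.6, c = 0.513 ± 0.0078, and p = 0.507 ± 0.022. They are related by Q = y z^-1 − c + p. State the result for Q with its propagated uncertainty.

0.713 ± 0.0509

Let w = y·z^-1 = 0.719. δw/w = √((1·δy/y)² + (-1·δz/z)²) = √(0.00267 + 0.00128) = 0.0628, so δw = 0.0452.
Q = w − c + p: δQ = √(δw² + δc² + δp²) = √(0.00204 + 6.08e-05 + 0.000484) = 0.0509
Q = 0.713.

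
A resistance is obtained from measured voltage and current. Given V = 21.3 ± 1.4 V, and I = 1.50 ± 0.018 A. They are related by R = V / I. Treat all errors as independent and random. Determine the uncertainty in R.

R is a product of powers, so relative uncertainties combine in quadrature:
  (1·δV/V)² = (1×0.0657)² = 0.00432;  (-1·δI/I)² = (-1×0.0120)² = 0.000144
δR/R = √(0.00446) = 0.0668
R = 14.2 Ω, so δR = 0.0668 × 14.2 = 0.949 Ω.

0.949 Ω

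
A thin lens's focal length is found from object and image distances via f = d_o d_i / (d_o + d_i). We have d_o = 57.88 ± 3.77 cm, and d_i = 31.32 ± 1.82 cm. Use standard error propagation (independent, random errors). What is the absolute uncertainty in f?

∂f/∂d_o = (d_i/(d_o+d_i))² = 0.123;  ∂f/∂d_i = (d_o/(d_o+d_i))² = 0.421
δf = √((∂f/∂d_o · δd_o)² + (∂f/∂d_i · δd_i)²) = √(0.216 + 0.587) = 0.896 cm

0.896 cm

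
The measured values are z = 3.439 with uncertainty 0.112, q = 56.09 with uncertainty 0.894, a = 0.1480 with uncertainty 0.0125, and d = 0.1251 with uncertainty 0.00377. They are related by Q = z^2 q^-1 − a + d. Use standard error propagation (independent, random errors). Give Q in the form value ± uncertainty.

0.1880 ± 0.0192

Let p = z^2·q^-1 = 0.2109. δp/p = √((2·δz/z)² + (-1·δq/q)²) = √(0.00424 + 0.000254) = 0.0671, so δp = 0.0141.
Q = p − a + d: δQ = √(δp² + δa² + δd²) = √(0.000200 + 0.000156 + 1.42e-05) = 0.0192
Q = 0.1880.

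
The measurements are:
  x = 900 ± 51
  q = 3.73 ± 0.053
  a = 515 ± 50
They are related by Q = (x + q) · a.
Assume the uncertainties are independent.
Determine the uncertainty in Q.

52300

Let u = x + q = 904. δu = √(δx² + δq²) = √(2600 + 0.00281) = 51.0, so δu/u = 0.0564.
Q is then a monomial in u, a:
δQ/Q = √((δu/u)² + (1·δa/a)²) = √(0.00318 + 0.00943) = 0.112
Q = 4.65e+05, so δQ = 0.112 × 4.65e+05 = 52300.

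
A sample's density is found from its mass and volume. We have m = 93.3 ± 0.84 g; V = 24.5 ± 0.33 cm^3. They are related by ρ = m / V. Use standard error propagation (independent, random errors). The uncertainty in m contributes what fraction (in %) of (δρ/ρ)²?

(δρ/ρ)² = (1·δm/m)² + (-1·δV/V)²
  m term: (1×0.00900)² = 8.11e-05
  V term: (-1×0.0135)² = 0.000181
Total = 0.000262. Share from m = 8.11e-05/0.000262 = 0.309.

30.9%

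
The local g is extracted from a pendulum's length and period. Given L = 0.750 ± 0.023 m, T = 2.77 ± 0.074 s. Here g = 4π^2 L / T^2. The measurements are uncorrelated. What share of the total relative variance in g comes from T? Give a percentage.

75.2%

(δg/g)² = (1·δL/L)² + (-2·δT/T)²
  L term: (1×0.0307)² = 0.000940
  T term: (-2×0.0267)² = 0.00285
Total = 0.00380. Share from T = 0.00285/0.00380 = 0.752.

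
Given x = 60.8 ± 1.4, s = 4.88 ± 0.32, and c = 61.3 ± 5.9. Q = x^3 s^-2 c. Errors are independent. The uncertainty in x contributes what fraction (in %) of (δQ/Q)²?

(δQ/Q)² = (3·δx/x)² + (-2·δs/s)² + (1·δc/c)²
  x term: (3×0.0230)² = 0.00477
  s term: (-2×0.0656)² = 0.0172
  c term: (1×0.0962)² = 0.00926
Total = 0.0312. Share from x = 0.00477/0.0312 = 0.153.

15.3%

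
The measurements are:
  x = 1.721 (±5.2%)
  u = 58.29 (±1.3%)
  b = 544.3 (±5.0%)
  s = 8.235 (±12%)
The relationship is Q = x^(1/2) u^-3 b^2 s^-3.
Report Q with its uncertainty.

0.003514 ± 0.00132

Q is a product of powers, so relative uncertainties combine in quadrature:
  (½·δx/x)² = (0.5×0.0520)² = 0.000676;  (-3·δu/u)² = (-3×0.0130)² = 0.00152;  (2·δb/b)² = (2×0.0500)² = 0.0100;  (-3·δs/s)² = (-3×0.120)² = 0.130
δQ/Q = √(0.142) = 0.377
Q = 0.003514, so δQ = 0.377 × 0.003514 = 0.00132.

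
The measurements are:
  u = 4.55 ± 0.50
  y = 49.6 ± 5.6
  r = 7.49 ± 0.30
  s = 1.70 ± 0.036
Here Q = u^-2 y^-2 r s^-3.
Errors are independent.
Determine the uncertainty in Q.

9.7e-06

For a monomial Q ∝ u^-2, y^-2, r, s^-3, fractional errors add in quadrature:
  (-2·δu/u)² = (-2×0.110)² = 0.0483;  (-2·δy/y)² = (-2×0.113)² = 0.0510;  (1·δr/r)² = (1×0.0401)² = 0.00160;  (-3·δs/s)² = (-3×0.0212)² = 0.00404
δQ/Q = √(0.105) = 0.324
Q = 2.99e-05, so δQ = 0.324 × 2.99e-05 = 9.7e-06.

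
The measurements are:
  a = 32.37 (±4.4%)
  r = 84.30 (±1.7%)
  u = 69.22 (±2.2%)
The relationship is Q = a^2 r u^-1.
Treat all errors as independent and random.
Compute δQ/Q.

For a monomial Q ∝ a^2, r, u^-1, fractional errors add in quadrature:
  (2·δa/a)² = (2×0.0440)² = 0.00774;  (1·δr/r)² = (1×0.0170)² = 0.000289;  (-1·δu/u)² = (-1×0.0220)² = 0.000484
δQ/Q = √(0.00852) = 0.0923

0.0923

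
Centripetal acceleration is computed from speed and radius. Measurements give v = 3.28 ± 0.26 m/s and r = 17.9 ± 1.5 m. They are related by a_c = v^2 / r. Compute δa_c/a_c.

For a monomial a_c ∝ v^2, r^-1, fractional errors add in quadrature:
  (2·δv/v)² = (2×0.0793)² = 0.0251;  (-1·δr/r)² = (-1×0.0838)² = 0.00702
δa_c/a_c = √(0.0322) = 0.179

0.179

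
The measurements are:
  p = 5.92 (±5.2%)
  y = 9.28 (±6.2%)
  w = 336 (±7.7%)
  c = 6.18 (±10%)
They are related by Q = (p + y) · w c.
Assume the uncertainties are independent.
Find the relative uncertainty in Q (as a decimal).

Let u = p + y = 15.2. δu = √(δp² + δy²) = √(0.0948 + 0.331) = 0.653, so δu/u = 0.0429.
Q is then a monomial in u, w, c:
δQ/Q = √((δu/u)² + (1·δw/w)² + (1·δc/c)²) = √(0.00184 + 0.00593 + 0.0100) = 0.133

0.133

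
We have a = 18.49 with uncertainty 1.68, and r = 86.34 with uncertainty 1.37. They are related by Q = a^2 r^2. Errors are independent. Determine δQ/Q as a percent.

18.4%

Q is a product of powers, so relative uncertainties combine in quadrature:
  (2·δa/a)² = (2×0.0909)² = 0.0330;  (2·δr/r)² = (2×0.0159)² = 0.00101
δQ/Q = √(0.0340) = 0.184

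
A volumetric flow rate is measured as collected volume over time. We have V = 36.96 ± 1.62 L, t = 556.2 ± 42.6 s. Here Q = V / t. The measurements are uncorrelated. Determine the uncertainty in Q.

0.00586 L/s

Relative error in a monomial: (δQ/Q)² = Σ (nᵢ · δxᵢ/xᵢ)².
  (1·δV/V)² = (1×0.0438)² = 0.00192;  (-1·δt/t)² = (-1×0.0766)² = 0.00587
δQ/Q = √(0.00779) = 0.0882
Q = 0.06645 L/s, so δQ = 0.0882 × 0.06645 = 0.00586 L/s.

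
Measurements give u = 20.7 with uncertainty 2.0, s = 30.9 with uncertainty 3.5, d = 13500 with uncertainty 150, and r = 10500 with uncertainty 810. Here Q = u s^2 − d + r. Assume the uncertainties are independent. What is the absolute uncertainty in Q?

4940

Let p = u·s^2 = 19800. δp/p = √((1·δu/u)² + (2·δs/s)²) = √(0.00934 + 0.0513) = 0.246, so δp = 4870.
Q = p − d + r: δQ = √(δp² + δd² + δr²) = √(2.37e+07 + 22500 + 6.56e+05) = 4940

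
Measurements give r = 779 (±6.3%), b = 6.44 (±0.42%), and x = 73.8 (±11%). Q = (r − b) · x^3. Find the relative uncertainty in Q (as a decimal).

0.336

Let u = r − b = 773. δu = √(δr² + δb²) = √(2410 + 0.000732) = 49.1, so δu/u = 0.0635.
Q is then a monomial in u, x:
δQ/Q = √((δu/u)² + (3·δx/x)²) = √(0.00404 + 0.109) = 0.336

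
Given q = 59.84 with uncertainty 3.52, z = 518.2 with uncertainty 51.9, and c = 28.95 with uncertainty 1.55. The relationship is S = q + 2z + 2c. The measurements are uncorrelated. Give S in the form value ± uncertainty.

1154 ± 104

For a sum/difference, combine absolute errors in quadrature:
  (δq)² = 12.4;  (2·δz)² = 10800;  (2·δc)² = 9.61
δS = √(10800) = 104
S = 1154.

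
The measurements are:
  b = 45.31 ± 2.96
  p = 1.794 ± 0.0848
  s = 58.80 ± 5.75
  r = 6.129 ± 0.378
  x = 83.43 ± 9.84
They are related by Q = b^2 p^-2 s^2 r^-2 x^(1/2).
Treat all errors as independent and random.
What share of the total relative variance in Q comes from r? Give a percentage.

18.3%

(δQ/Q)² = (2·δb/b)² + (-2·δp/p)² + (2·δs/s)² + (-2·δr/r)² + (½·δx/x)²
  b term: (2×0.0653)² = 0.0171
  p term: (-2×0.0473)² = 0.00894
  s term: (2×0.0978)² = 0.0383
  r term: (-2×0.0617)² = 0.0152
  x term: (0.5×0.118)² = 0.00348
Total = 0.0830. Share from r = 0.0152/0.0830 = 0.183.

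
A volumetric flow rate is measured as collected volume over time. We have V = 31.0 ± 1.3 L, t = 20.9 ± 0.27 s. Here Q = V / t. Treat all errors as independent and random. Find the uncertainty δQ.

0.0651 L/s

Since Q is a product/quotient, work with relative uncertainties:
  (1·δV/V)² = (1×0.0419)² = 0.00176;  (-1·δt/t)² = (-1×0.0129)² = 0.000167
δQ/Q = √(0.00193) = 0.0439
Q = 1.48 L/s, so δQ = 0.0439 × 1.48 = 0.0651 L/s.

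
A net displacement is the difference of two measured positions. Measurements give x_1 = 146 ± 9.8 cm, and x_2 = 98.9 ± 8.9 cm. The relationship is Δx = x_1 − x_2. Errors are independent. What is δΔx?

13.2 cm

Each term contributes (cᵢ δxᵢ)² to (δΔx)²:
  (δx_1)² = 96.0;  (δx_2)² = 79.2
δΔx = √(175) = 13.2 cm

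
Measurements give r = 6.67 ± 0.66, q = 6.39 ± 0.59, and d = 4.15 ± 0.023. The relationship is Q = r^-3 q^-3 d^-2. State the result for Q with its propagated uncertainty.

(7.50 ± 3.05) × 10^-7

For a monomial Q ∝ r^-3, q^-3, d^-2, fractional errors add in quadrature:
  (-3·δr/r)² = (-3×0.0990)² = 0.0881;  (-3·δq/q)² = (-3×0.0923)² = 0.0767;  (-2·δd/d)² = (-2×0.00554)² = 0.000123
δQ/Q = √(0.165) = 0.406
Q = 7.5e-07, so δQ = 0.406 × 7.5e-07 = 3.05e-07.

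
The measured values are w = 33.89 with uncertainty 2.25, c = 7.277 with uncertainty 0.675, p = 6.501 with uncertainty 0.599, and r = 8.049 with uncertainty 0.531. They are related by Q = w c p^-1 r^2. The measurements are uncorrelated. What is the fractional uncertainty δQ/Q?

For a monomial Q ∝ w, c, p^-1, r^2, fractional errors add in quadrature:
  (1·δw/w)² = (1×0.0664)² = 0.00441;  (1·δc/c)² = (1×0.0928)² = 0.00860;  (-1·δp/p)² = (-1×0.0921)² = 0.00849;  (2·δr/r)² = (2×0.0660)² = 0.0174
δQ/Q = √(0.0389) = 0.197

0.197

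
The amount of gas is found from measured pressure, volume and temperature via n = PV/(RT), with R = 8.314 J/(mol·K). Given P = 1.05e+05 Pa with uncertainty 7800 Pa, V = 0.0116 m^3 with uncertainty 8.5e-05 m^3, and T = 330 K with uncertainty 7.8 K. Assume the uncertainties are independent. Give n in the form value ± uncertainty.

For a monomial n ∝ P, V, T^-1, fractional errors add in quadrature:
  (1·δP/P)² = (1×0.0743)² = 0.00552;  (1·δV/V)² = (1×0.00733)² = 5.37e-05;  (-1·δT/T)² = (-1×0.0236)² = 0.000559
δn/n = √(0.00613) = 0.0783
n = 0.444 mol, so δn = 0.0783 × 0.444 = 0.0348 mol.

0.444 ± 0.0348 mol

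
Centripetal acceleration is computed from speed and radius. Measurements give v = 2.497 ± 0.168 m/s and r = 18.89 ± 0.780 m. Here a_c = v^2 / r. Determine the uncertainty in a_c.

0.0465 m/s^2

Relative error in a monomial: (δa_c/a_c)² = Σ (nᵢ · δxᵢ/xᵢ)².
  (2·δv/v)² = (2×0.0673)² = 0.0181;  (-1·δr/r)² = (-1×0.0413)² = 0.00171
δa_c/a_c = √(0.0198) = 0.141
a_c = 0.3301 m/s^2, so δa_c = 0.141 × 0.3301 = 0.0465 m/s^2.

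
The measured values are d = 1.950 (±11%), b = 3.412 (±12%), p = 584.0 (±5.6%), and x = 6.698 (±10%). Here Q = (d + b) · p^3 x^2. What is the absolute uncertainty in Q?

1.32e+10

Let u = d + b = 5.362. δu = √(δd² + δb²) = √(0.0460 + 0.168) = 0.462, so δu/u = 0.0862.
Q is then a monomial in u, p, x:
δQ/Q = √((δu/u)² + (3·δp/p)² + (2·δx/x)²) = √(0.00743 + 0.0282 + 0.0400) = 0.275
Q = 4.791e+10, so δQ = 0.275 × 4.791e+10 = 1.32e+10.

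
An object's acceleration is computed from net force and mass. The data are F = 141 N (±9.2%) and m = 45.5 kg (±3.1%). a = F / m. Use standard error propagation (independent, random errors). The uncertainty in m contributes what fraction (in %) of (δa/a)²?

10.2%

(δa/a)² = (1·δF/F)² + (-1·δm/m)²
  F term: (1×0.0920)² = 0.00846
  m term: (-1×0.0310)² = 0.000961
Total = 0.00942. Share from m = 0.000961/0.00942 = 0.102.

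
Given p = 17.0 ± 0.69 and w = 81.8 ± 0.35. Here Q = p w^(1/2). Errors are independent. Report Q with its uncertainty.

Each factor contributes (exponent × relative error)² to (δQ/Q)²:
  (1·δp/p)² = (1×0.0406)² = 0.00165;  (½·δw/w)² = (0.5×0.00428)² = 4.58e-06
δQ/Q = √(0.00165) = 0.0406
Q = 154, so δQ = 0.0406 × 154 = 6.25.

154 ± 6.25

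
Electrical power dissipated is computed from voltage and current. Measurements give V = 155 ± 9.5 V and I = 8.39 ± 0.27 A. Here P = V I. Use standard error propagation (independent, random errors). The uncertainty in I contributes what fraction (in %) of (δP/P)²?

(δP/P)² = (1·δV/V)² + (1·δI/I)²
  V term: (1×0.0613)² = 0.00376
  I term: (1×0.0322)² = 0.00104
Total = 0.00479. Share from I = 0.00104/0.00479 = 0.216.

21.6%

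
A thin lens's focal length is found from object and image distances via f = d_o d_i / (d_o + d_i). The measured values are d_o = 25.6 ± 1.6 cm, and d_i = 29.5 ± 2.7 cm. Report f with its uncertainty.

∂f/∂d_o = (d_i/(d_o+d_i))² = 0.287;  ∂f/∂d_i = (d_o/(d_o+d_i))² = 0.216
δf = √((∂f/∂d_o · δd_o)² + (∂f/∂d_i · δd_i)²) = √(0.210 + 0.340) = 0.742 cm
f = 13.7 cm.

13.7 ± 0.742 cm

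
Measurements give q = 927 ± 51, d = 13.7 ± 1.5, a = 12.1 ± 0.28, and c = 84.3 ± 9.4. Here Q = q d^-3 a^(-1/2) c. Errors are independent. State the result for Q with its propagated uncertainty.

Each factor contributes (exponent × relative error)² to (δQ/Q)²:
  (1·δq/q)² = (1×0.0550)² = 0.00303;  (-3·δd/d)² = (-3×0.109)² = 0.108;  (−½·δa/a)² = (-0.5×0.0231)² = 0.000134;  (1·δc/c)² = (1×0.112)² = 0.0124
δQ/Q = √(0.123) = 0.351
Q = 8.74, so δQ = 0.351 × 8.74 = 3.07.

8.74 ± 3.07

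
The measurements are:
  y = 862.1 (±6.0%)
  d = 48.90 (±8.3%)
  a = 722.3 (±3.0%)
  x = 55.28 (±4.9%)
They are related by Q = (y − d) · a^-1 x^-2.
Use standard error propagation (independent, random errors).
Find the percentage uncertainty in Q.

Let u = y − d = 813.2. δu = √(δy² + δd²) = √(2680 + 16.5) = 51.9, so δu/u = 0.0638.
Q is then a monomial in u, a, x:
δQ/Q = √((δu/u)² + (-1·δa/a)² + (-2·δx/x)²) = √(0.00407 + 0.000900 + 0.00960) = 0.121

12.1%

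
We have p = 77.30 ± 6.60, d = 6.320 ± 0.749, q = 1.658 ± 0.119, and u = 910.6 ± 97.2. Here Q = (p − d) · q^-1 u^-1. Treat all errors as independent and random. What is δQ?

0.00748

Let w = p − d = 70.98. δw = √(δp² + δd²) = √(43.6 + 0.561) = 6.64, so δw/w = 0.0936.
Q is then a monomial in w, q, u:
δQ/Q = √((δw/w)² + (-1·δq/q)² + (-1·δu/u)²) = √(0.00876 + 0.00515 + 0.0114) = 0.159
Q = 0.04701, so δQ = 0.159 × 0.04701 = 0.00748.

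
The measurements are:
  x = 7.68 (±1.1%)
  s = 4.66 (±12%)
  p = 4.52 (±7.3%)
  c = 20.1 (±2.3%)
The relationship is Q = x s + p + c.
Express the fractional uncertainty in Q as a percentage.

7.20%

Let w = x·s = 35.8. δw/w = √((1·δx/x)² + (1·δs/s)²) = √(0.000121 + 0.0144) = 0.121, so δw = 4.31.
Q = w + p + c: δQ = √(δw² + δp² + δc²) = √(18.6 + 0.109 + 0.214) = 4.35
Q = 60.4, so δQ/Q = 4.35/60.4 = 0.0720.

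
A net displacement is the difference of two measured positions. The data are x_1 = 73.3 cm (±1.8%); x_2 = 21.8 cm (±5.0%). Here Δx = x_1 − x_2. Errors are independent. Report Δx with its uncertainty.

Δx is a linear combination, so absolute uncertainties add in quadrature:
  (δx_1)² = 1.74;  (δx_2)² = 1.19
δΔx = √(2.93) = 1.71 cm
Δx = 51.5 cm.

51.5 ± 1.71 cm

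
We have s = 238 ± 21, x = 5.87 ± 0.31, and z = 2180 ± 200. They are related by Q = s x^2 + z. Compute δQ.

Let p = s·x^2 = 8200. δp/p = √((1·δs/s)² + (2·δx/x)²) = √(0.00779 + 0.0112) = 0.138, so δp = 1130.
Q = p + z: δQ = √(δp² + δz²) = √(1.27e+06 + 40000) = 1150

1150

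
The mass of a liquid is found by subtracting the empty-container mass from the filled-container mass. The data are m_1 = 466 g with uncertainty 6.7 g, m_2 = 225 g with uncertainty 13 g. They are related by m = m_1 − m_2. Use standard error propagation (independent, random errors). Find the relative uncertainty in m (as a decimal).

0.0607

m is a linear combination, so absolute uncertainties add in quadrature:
  (δm_1)² = 44.9;  (δm_2)² = 169
δm = √(214) = 14.6 g
m = 241 g, so δm/m = 14.6/241 = 0.0607.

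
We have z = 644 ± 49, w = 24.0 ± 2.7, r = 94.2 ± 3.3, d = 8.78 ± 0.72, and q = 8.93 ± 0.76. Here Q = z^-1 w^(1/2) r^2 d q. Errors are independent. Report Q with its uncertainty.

Each factor contributes (exponent × relative error)² to (δQ/Q)²:
  (-1·δz/z)² = (-1×0.0761)² = 0.00579;  (½·δw/w)² = (0.5×0.113)² = 0.00316;  (2·δr/r)² = (2×0.0350)² = 0.00491;  (1·δd/d)² = (1×0.0820)² = 0.00672;  (1·δq/q)² = (1×0.0851)² = 0.00724
δQ/Q = √(0.0278) = 0.167
Q = 5290, so δQ = 0.167 × 5290 = 883.

5290 ± 883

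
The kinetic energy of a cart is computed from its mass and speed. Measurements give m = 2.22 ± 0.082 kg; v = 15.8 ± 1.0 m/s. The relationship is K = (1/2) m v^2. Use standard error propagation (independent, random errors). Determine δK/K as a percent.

13.2%

Each factor contributes (exponent × relative error)² to (δK/K)²:
  (1·δm/m)² = (1×0.0369)² = 0.00136;  (2·δv/v)² = (2×0.0633)² = 0.0160
δK/K = √(0.0174) = 0.132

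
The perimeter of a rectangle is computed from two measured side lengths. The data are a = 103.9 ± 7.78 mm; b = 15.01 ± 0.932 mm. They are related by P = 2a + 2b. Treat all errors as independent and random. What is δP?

15.7 mm

For a sum/difference, combine absolute errors in quadrature:
  (2·δa)² = 242;  (2·δb)² = 3.47
δP = √(246) = 15.7 mm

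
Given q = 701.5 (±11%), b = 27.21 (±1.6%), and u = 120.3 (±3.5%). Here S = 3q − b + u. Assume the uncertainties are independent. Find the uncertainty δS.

For a sum/difference, combine absolute errors in quadrature:
  (3·δq)² = 53600;  (δb)² = 0.190;  (δu)² = 17.7
δS = √(53600) = 232

232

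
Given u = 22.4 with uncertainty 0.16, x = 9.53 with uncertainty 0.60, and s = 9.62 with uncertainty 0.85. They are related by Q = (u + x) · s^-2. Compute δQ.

0.0613

Let w = u + x = 31.9. δw = √(δu² + δx²) = √(0.0256 + 0.360) = 0.621, so δw/w = 0.0194.
Q is then a monomial in w, s:
δQ/Q = √((δw/w)² + (-2·δs/s)²) = √(0.000378 + 0.0312) = 0.178
Q = 0.345, so δQ = 0.178 × 0.345 = 0.0613.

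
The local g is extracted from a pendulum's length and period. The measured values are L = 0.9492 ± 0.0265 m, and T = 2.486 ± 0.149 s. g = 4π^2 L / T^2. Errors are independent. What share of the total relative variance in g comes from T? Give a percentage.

94.9%

(δg/g)² = (1·δL/L)² + (-2·δT/T)²
  L term: (1×0.0279)² = 0.000779
  T term: (-2×0.0599)² = 0.0144
Total = 0.0151. Share from T = 0.0144/0.0151 = 0.949.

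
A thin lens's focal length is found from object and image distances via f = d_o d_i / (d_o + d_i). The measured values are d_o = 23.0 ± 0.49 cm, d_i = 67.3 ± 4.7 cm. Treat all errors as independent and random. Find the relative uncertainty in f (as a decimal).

∂f/∂d_o = (d_i/(d_o+d_i))² = 0.555;  ∂f/∂d_i = (d_o/(d_o+d_i))² = 0.0649
δf = √((∂f/∂d_o · δd_o)² + (∂f/∂d_i · δd_i)²) = √(0.0741 + 0.0930) = 0.409 cm
f = 17.1 cm, so δf/f = 0.409/17.1 = 0.0238.

0.0238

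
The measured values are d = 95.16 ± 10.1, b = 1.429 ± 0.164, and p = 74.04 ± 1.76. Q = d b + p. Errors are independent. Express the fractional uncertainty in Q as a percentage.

10.2%

Let w = d·b = 136.0. δw/w = √((1·δd/d)² + (1·δb/b)²) = √(0.0113 + 0.0132) = 0.156, so δw = 21.3.
Q = w + p: δQ = √(δw² + δp²) = √(452 + 3.10) = 21.3
Q = 210.0, so δQ/Q = 21.3/210.0 = 0.102.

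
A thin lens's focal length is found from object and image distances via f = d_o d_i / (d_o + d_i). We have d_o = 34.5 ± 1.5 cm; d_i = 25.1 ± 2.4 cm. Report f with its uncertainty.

14.5 ± 0.847 cm

∂f/∂d_o = (d_i/(d_o+d_i))² = 0.177;  ∂f/∂d_i = (d_o/(d_o+d_i))² = 0.335
δf = √((∂f/∂d_o · δd_o)² + (∂f/∂d_i · δd_i)²) = √(0.0708 + 0.647) = 0.847 cm
f = 14.5 cm.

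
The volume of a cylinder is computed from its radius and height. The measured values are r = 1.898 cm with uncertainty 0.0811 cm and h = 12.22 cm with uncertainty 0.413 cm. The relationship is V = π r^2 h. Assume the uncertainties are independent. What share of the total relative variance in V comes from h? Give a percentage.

(δV/V)² = (2·δr/r)² + (1·δh/h)²
  r term: (2×0.0427)² = 0.00730
  h term: (1×0.0338)² = 0.00114
Total = 0.00845. Share from h = 0.00114/0.00845 = 0.135.

13.5%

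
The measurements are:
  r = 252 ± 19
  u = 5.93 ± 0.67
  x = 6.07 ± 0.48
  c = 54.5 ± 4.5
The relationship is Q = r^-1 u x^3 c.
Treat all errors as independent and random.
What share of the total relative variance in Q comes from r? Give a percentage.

(δQ/Q)² = (-1·δr/r)² + (1·δu/u)² + (3·δx/x)² + (1·δc/c)²
  r term: (-1×0.0754)² = 0.00568
  u term: (1×0.113)² = 0.0128
  x term: (3×0.0791)² = 0.0563
  c term: (1×0.0826)² = 0.00682
Total = 0.0815. Share from r = 0.00568/0.0815 = 0.0697.

6.97%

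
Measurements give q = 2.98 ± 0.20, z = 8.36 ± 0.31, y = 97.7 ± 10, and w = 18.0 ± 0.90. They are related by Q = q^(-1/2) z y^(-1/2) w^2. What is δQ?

Relative error in a monomial: (δQ/Q)² = Σ (nᵢ · δxᵢ/xᵢ)².
  (−½·δq/q)² = (-0.5×0.0671)² = 0.00113;  (1·δz/z)² = (1×0.0371)² = 0.00138;  (−½·δy/y)² = (-0.5×0.102)² = 0.00262;  (2·δw/w)² = (2×0.0500)² = 0.0100
δQ/Q = √(0.0151) = 0.123
Q = 159, so δQ = 0.123 × 159 = 19.5.

19.5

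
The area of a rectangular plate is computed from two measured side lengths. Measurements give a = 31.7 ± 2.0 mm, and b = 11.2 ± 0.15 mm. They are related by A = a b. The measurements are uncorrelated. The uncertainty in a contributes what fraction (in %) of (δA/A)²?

(δA/A)² = (1·δa/a)² + (1·δb/b)²
  a term: (1×0.0631)² = 0.00398
  b term: (1×0.0134)² = 0.000179
Total = 0.00416. Share from a = 0.00398/0.00416 = 0.957.

95.7%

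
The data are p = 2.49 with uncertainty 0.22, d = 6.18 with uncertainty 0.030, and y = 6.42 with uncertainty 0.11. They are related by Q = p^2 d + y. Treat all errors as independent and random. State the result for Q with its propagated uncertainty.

Let w = p^2·d = 38.3. δw/w = √((2·δp/p)² + (1·δd/d)²) = √(0.0312 + 2.36e-05) = 0.177, so δw = 6.77.
Q = w + y: δQ = √(δw² + δy²) = √(45.9 + 0.0121) = 6.77
Q = 44.7.

44.7 ± 6.77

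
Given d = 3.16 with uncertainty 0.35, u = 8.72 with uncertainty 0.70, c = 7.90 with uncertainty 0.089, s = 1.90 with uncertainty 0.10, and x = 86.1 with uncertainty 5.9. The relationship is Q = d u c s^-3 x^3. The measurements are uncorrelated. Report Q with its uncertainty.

(2.03 ± 0.594) × 10^7

Products/powers → add relative errors in quadrature, weighted by exponent:
  (1·δd/d)² = (1×0.111)² = 0.0123;  (1·δu/u)² = (1×0.0803)² = 0.00644;  (1·δc/c)² = (1×0.0113)² = 0.000127;  (-3·δs/s)² = (-3×0.0526)² = 0.0249;  (3·δx/x)² = (3×0.0685)² = 0.0423
δQ/Q = √(0.0860) = 0.293
Q = 2.03e+07, so δQ = 0.293 × 2.03e+07 = 5.94e+06.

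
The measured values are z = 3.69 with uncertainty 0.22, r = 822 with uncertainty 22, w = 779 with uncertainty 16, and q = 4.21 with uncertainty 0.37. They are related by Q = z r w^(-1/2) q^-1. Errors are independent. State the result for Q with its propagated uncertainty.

Each factor contributes (exponent × relative error)² to (δQ/Q)²:
  (1·δz/z)² = (1×0.0596)² = 0.00355;  (1·δr/r)² = (1×0.0268)² = 0.000716;  (−½·δw/w)² = (-0.5×0.0205)² = 0.000105;  (-1·δq/q)² = (-1×0.0879)² = 0.00772
δQ/Q = √(0.0121) = 0.110
Q = 25.8, so δQ = 0.110 × 25.8 = 2.84.

25.8 ± 2.84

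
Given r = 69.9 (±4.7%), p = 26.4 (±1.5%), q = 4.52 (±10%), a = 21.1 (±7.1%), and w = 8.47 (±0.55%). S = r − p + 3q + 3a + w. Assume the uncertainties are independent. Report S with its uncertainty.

129 ± 5.74

Each term contributes (cᵢ δxᵢ)² to (δS)²:
  (δr)² = 10.8;  (δp)² = 0.157;  (3·δq)² = 1.84;  (3·δa)² = 20.2;  (δw)² = 0.00217
δS = √(33.0) = 5.74
S = 129.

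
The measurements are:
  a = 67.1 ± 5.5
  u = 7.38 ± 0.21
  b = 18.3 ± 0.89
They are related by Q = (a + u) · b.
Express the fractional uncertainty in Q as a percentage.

8.85%

Let w = a + u = 74.5. δw = √(δa² + δu²) = √(30.2 + 0.0441) = 5.50, so δw/w = 0.0739.
Q is then a monomial in w, b:
δQ/Q = √((δw/w)² + (1·δb/b)²) = √(0.00546 + 0.00237) = 0.0885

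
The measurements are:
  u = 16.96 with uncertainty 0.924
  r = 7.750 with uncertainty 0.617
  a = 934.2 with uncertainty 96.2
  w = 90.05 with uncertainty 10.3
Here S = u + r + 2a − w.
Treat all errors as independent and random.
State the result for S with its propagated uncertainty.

Sums and differences: (δS)² = Σ (cᵢ δxᵢ)².
  (δu)² = 0.854;  (δr)² = 0.381;  (2·δa)² = 37000;  (δw)² = 106
δS = √(37100) = 193
S = 1803.

1803 ± 193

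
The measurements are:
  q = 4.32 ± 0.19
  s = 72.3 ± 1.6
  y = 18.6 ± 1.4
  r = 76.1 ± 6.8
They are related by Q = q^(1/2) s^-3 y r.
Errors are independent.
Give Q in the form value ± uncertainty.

Q is a product of powers, so relative uncertainties combine in quadrature:
  (½·δq/q)² = (0.5×0.0440)² = 0.000484;  (-3·δs/s)² = (-3×0.0221)² = 0.00441;  (1·δy/y)² = (1×0.0753)² = 0.00567;  (1·δr/r)² = (1×0.0894)² = 0.00798
δQ/Q = √(0.0185) = 0.136
Q = 0.00778, so δQ = 0.136 × 0.00778 = 0.00106.

0.00778 ± 0.00106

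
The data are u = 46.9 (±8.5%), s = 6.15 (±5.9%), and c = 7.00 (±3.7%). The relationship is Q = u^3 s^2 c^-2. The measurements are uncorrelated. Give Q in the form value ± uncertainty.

79600 ± 23100

Products/powers → add relative errors in quadrature, weighted by exponent:
  (3·δu/u)² = (3×0.0850)² = 0.0650;  (2·δs/s)² = (2×0.0590)² = 0.0139;  (-2·δc/c)² = (-2×0.0370)² = 0.00548
δQ/Q = √(0.0844) = 0.291
Q = 79600, so δQ = 0.291 × 79600 = 23100.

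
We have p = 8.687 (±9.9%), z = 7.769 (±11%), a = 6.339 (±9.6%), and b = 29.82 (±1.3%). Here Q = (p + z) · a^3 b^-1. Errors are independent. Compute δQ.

Let u = p + z = 16.46. δu = √(δp² + δz²) = √(0.740 + 0.730) = 1.21, so δu/u = 0.0737.
Q is then a monomial in u, a, b:
δQ/Q = √((δu/u)² + (3·δa/a)² + (-1·δb/b)²) = √(0.00543 + 0.0829 + 0.000169) = 0.298
Q = 140.6, so δQ = 0.298 × 140.6 = 41.8.

41.8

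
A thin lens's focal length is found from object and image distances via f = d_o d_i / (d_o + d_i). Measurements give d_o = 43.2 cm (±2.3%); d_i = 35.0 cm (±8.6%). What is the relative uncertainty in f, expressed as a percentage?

∂f/∂d_o = (d_i/(d_o+d_i))² = 0.200;  ∂f/∂d_i = (d_o/(d_o+d_i))² = 0.305
δf = √((∂f/∂d_o · δd_o)² + (∂f/∂d_i · δd_i)²) = √(0.0396 + 0.844) = 0.940 cm
f = 19.3 cm, so δf/f = 0.940/19.3 = 0.0486.

4.86%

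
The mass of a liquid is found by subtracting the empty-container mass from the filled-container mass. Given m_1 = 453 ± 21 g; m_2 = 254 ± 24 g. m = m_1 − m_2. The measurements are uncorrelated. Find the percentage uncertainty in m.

16.0%

For a sum/difference, combine absolute errors in quadrature:
  (δm_1)² = 441;  (δm_2)² = 576
δm = √(1020) = 31.9 g
m = 199 g, so δm/m = 31.9/199 = 0.160.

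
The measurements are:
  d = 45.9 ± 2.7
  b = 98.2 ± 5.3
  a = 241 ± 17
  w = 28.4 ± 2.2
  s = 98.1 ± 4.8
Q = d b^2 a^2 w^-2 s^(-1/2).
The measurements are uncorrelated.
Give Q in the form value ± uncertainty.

(3.22 ± 0.786) × 10^6

Each factor contributes (exponent × relative error)² to (δQ/Q)²:
  (1·δd/d)² = (1×0.0588)² = 0.00346;  (2·δb/b)² = (2×0.0540)² = 0.0117;  (2·δa/a)² = (2×0.0705)² = 0.0199;  (-2·δw/w)² = (-2×0.0775)² = 0.0240;  (−½·δs/s)² = (-0.5×0.0489)² = 0.000599
δQ/Q = √(0.0596) = 0.244
Q = 3.22e+06, so δQ = 0.244 × 3.22e+06 = 7.86e+05.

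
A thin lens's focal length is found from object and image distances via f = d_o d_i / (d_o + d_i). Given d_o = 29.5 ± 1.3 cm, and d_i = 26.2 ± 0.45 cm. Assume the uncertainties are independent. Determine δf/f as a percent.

∂f/∂d_o = (d_i/(d_o+d_i))² = 0.221;  ∂f/∂d_i = (d_o/(d_o+d_i))² = 0.281
δf = √((∂f/∂d_o · δd_o)² + (∂f/∂d_i · δd_i)²) = √(0.0827 + 0.0159) = 0.314 cm
f = 13.9 cm, so δf/f = 0.314/13.9 = 0.0226.

2.26%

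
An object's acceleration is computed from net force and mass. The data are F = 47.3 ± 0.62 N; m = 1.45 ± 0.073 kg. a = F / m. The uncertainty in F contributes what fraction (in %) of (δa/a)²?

(δa/a)² = (1·δF/F)² + (-1·δm/m)²
  F term: (1×0.0131)² = 0.000172
  m term: (-1×0.0503)² = 0.00253
Total = 0.00271. Share from F = 0.000172/0.00271 = 0.0635.

6.35%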